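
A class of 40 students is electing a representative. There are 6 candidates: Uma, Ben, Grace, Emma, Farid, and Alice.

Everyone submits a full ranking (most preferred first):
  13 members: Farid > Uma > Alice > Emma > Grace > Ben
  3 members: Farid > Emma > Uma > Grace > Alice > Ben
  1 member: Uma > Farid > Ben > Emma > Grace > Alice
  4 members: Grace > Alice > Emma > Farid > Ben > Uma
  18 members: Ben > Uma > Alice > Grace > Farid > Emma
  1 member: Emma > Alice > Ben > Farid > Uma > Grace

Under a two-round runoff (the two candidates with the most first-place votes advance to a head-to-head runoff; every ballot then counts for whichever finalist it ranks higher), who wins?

Farid

Round 1 first-place votes: Uma 1, Ben 18, Grace 4, Emma 1, Farid 16, Alice 0. Ben and Farid advance.
Runoff: Ben is ranked above Farid on 19 ballots, Farid above Ben on 21.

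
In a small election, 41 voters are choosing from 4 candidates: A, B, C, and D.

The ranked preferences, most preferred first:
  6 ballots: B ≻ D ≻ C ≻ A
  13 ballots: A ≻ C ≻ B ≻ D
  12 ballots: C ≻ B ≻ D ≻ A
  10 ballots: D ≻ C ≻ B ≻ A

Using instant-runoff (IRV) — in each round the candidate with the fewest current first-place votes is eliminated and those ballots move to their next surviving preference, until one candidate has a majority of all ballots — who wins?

D

Round 1: A 13, B 6, C 12, D 10. B eliminated.
Round 2: A 13, C 12, D 16. C eliminated.
Round 3: A 13, D 28. D has a majority (≥21).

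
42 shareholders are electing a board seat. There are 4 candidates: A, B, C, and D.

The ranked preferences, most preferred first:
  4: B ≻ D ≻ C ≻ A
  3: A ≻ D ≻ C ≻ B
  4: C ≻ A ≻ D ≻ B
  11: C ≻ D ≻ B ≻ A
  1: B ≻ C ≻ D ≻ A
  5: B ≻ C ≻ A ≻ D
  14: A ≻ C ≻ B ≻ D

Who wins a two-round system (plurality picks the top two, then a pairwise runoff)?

Round 1 first-place votes: A 17, B 10, C 15, D 0. A and C advance.
Runoff: A is ranked above C on 17 ballots, C above A on 25.

C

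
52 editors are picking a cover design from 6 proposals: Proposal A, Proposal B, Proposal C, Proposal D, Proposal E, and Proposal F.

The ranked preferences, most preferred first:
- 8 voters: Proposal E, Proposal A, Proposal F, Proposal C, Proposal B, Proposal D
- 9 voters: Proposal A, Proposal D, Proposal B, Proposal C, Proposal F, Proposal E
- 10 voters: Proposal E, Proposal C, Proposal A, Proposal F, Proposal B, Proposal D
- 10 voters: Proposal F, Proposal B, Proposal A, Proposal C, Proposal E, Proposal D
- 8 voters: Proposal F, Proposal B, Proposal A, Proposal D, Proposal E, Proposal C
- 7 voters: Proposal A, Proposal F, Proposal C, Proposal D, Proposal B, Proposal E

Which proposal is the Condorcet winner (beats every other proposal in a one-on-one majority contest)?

Proposal A vs Proposal B: 34–18
Proposal A vs Proposal C: 42–10
Proposal A vs Proposal D: 52–0
Proposal A vs Proposal E: 34–18
Proposal A vs Proposal F: 34–18
Proposal A beats every other proposal.

Proposal A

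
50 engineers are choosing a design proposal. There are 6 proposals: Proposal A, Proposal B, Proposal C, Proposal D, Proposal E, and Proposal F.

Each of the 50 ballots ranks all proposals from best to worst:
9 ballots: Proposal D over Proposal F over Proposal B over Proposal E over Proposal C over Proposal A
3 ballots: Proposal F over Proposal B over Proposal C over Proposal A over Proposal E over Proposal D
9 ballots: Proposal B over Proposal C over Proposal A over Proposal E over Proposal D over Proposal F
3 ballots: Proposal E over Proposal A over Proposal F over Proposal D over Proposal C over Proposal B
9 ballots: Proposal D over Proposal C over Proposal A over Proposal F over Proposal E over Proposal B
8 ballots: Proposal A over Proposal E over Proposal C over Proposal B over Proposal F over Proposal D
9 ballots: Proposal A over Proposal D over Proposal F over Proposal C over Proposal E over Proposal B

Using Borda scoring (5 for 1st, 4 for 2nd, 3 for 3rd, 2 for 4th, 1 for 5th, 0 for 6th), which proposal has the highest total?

Proposal A

Proposal A: 9×0 + 3×2 + 9×3 + 3×4 + 9×3 + 8×5 + 9×5 = 157
Proposal B: 9×3 + 3×4 + 9×5 + 3×0 + 9×0 + 8×2 + 9×0 = 100
Proposal C: 9×1 + 3×3 + 9×4 + 3×1 + 9×4 + 8×3 + 9×2 = 135
Proposal D: 9×5 + 3×0 + 9×1 + 3×2 + 9×5 + 8×0 + 9×4 = 141
Proposal E: 9×2 + 3×1 + 9×2 + 3×5 + 9×1 + 8×4 + 9×1 = 104
Proposal F: 9×4 + 3×5 + 9×0 + 3×3 + 9×2 + 8×1 + 9×3 = 113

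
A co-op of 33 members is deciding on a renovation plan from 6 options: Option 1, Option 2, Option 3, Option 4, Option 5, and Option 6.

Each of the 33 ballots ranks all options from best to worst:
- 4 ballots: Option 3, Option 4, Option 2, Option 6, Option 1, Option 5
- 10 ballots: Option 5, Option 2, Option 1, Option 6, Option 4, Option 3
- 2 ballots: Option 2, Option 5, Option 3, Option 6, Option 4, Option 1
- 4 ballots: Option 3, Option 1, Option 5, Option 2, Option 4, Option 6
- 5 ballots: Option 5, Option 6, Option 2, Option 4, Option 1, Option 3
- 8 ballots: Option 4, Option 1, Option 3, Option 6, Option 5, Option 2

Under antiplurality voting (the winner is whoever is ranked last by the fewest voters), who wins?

Option 4

Last-place votes: Option 1 2, Option 2 8, Option 3 15, Option 4 0, Option 5 4, Option 6 4.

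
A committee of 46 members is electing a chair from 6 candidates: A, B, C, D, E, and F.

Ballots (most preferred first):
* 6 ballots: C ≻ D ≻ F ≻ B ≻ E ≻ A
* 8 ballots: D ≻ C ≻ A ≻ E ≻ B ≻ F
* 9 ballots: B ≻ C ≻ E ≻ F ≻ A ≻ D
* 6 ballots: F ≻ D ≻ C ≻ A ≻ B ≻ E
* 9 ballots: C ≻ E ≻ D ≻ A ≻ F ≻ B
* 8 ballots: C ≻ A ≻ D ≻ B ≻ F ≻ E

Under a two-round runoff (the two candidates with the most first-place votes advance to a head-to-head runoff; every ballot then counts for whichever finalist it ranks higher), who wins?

C

Round 1 first-place votes: A 0, B 9, C 23, D 8, E 0, F 6. C and B advance.
Runoff: C is ranked above B on 37 ballots, B above C on 9.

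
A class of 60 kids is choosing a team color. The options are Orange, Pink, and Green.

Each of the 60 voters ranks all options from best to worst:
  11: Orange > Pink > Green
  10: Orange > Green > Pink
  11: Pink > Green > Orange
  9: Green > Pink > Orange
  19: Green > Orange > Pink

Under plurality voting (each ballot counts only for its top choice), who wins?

Green

First-place votes: Orange 21, Pink 11, Green 28.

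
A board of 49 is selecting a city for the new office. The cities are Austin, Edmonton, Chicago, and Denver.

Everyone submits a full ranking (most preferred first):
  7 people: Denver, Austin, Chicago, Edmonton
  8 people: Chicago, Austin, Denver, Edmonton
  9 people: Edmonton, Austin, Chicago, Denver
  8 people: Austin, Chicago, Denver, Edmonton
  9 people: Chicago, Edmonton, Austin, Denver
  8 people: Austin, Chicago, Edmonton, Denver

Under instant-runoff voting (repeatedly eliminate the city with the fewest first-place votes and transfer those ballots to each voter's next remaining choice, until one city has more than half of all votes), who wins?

Austin

Round 1: Austin 16, Edmonton 9, Chicago 17, Denver 7. Denver eliminated.
Round 2: Austin 23, Edmonton 9, Chicago 17. Edmonton eliminated.
Round 3: Austin 32, Chicago 17. Austin has a majority (≥25).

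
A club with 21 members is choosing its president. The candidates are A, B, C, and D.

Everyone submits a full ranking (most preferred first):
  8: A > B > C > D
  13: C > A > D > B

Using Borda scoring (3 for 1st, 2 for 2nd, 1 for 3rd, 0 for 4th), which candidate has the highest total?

A: 8×3 + 13×2 = 50
B: 8×2 + 13×0 = 16
C: 8×1 + 13×3 = 47
D: 8×0 + 13×1 = 13

A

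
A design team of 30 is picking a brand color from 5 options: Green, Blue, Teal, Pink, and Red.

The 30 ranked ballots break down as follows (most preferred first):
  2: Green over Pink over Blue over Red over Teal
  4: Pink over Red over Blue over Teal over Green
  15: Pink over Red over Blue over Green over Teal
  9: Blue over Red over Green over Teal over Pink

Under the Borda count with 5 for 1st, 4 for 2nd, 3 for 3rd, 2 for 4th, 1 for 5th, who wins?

Green: 2×5 + 4×1 + 15×2 + 9×3 = 71
Blue: 2×3 + 4×3 + 15×3 + 9×5 = 108
Teal: 2×1 + 4×2 + 15×1 + 9×2 = 43
Pink: 2×4 + 4×5 + 15×5 + 9×1 = 112
Red: 2×2 + 4×4 + 15×4 + 9×4 = 116

Red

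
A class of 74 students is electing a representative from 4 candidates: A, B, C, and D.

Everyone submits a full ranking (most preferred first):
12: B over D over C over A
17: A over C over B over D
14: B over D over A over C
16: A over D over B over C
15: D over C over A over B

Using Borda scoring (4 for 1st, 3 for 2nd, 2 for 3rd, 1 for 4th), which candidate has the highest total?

D

A: 12×1 + 17×4 + 14×2 + 16×4 + 15×2 = 202
B: 12×4 + 17×2 + 14×4 + 16×2 + 15×1 = 185
C: 12×2 + 17×3 + 14×1 + 16×1 + 15×3 = 150
D: 12×3 + 17×1 + 14×3 + 16×3 + 15×4 = 203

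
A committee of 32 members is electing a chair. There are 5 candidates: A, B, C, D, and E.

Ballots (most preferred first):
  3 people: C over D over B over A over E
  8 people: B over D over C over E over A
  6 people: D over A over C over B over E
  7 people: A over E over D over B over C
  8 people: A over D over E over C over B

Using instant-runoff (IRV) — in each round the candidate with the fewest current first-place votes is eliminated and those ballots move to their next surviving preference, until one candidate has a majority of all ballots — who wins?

D

Round 1: A 15, B 8, C 3, D 6, E 0. E eliminated.
Round 2: A 15, B 8, C 3, D 6. C eliminated.
Round 3: A 15, B 8, D 9. B eliminated.
Round 4: A 15, D 17. D has a majority (≥17).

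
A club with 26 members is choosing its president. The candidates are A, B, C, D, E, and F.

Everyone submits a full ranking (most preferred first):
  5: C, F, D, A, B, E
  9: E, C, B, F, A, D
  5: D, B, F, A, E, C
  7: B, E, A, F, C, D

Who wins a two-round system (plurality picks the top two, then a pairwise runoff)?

Round 1 first-place votes: A 0, B 7, C 5, D 5, E 9, F 0. E and B advance.
Runoff: E is ranked above B on 9 ballots, B above E on 17.

B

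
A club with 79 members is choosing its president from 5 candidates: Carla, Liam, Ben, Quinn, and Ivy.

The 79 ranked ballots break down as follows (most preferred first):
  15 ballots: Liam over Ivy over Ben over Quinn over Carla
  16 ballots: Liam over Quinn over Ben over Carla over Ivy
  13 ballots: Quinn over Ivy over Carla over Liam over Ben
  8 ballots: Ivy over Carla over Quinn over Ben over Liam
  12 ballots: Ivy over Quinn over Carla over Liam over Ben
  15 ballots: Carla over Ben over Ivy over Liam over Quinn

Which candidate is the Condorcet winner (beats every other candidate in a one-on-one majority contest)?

Ivy

Ivy vs Carla: 48–31
Ivy vs Liam: 48–31
Ivy vs Ben: 48–31
Ivy vs Quinn: 50–29
Ivy beats every other candidate.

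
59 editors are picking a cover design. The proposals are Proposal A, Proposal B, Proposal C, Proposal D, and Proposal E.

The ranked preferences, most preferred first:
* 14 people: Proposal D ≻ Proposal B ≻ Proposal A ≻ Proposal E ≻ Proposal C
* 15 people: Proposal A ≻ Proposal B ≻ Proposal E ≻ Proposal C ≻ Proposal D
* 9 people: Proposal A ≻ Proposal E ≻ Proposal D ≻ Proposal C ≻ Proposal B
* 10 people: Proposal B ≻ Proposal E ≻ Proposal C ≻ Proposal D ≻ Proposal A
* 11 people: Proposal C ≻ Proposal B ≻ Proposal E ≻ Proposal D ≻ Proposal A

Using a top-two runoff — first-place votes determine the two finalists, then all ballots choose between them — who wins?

Proposal D

Round 1 first-place votes: Proposal A 24, Proposal B 10, Proposal C 11, Proposal D 14, Proposal E 0. Proposal A and Proposal D advance.
Runoff: Proposal A is ranked above Proposal D on 24 ballots, Proposal D above Proposal A on 35.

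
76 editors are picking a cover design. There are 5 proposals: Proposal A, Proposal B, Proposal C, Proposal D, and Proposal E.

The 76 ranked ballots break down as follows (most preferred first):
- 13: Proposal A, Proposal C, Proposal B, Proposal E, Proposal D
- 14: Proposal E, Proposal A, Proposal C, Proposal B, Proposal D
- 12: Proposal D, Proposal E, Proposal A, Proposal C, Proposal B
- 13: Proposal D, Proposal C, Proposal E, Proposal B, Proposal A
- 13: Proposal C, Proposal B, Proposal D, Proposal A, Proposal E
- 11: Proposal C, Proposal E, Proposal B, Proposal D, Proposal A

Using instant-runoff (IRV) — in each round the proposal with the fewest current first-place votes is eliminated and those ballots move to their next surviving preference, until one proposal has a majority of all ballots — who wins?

Proposal C

Round 1: Proposal A 13, Proposal B 0, Proposal C 24, Proposal D 25, Proposal E 14. Proposal B eliminated.
Round 2: Proposal A 13, Proposal C 24, Proposal D 25, Proposal E 14. Proposal A eliminated.
Round 3: Proposal C 37, Proposal D 25, Proposal E 14. Proposal E eliminated.
Round 4: Proposal C 51, Proposal D 25. Proposal C has a majority (≥39).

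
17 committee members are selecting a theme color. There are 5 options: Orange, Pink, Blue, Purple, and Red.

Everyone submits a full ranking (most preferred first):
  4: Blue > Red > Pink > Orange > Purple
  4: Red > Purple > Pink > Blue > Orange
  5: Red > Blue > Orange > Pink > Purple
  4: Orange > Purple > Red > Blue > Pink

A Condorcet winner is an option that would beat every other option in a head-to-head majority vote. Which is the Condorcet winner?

Red

Red vs Orange: 13–4
Red vs Pink: 17–0
Red vs Blue: 13–4
Red vs Purple: 13–4
Red beats every other option.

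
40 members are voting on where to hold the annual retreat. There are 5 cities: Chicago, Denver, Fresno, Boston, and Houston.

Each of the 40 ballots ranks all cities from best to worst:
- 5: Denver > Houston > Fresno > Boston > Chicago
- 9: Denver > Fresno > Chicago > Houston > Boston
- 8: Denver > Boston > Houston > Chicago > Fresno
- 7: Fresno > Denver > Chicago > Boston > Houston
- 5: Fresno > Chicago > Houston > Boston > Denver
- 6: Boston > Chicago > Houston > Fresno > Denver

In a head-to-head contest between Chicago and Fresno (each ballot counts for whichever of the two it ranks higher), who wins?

Chicago is ranked above Fresno on 14 ballots; Fresno above Chicago on 26.

Fresno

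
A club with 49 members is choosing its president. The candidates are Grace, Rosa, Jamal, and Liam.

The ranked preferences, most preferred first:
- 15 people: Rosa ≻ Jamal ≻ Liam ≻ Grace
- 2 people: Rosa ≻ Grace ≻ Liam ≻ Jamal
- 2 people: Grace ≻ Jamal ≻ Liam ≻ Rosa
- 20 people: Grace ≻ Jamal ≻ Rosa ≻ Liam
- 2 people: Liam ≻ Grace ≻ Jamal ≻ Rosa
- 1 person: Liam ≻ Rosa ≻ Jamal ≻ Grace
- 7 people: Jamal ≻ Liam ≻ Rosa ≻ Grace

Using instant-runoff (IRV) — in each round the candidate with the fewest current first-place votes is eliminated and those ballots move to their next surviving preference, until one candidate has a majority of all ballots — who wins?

Round 1: Grace 22, Rosa 17, Jamal 7, Liam 3. Liam eliminated.
Round 2: Grace 24, Rosa 18, Jamal 7. Jamal eliminated.
Round 3: Grace 24, Rosa 25. Rosa has a majority (≥25).

Rosa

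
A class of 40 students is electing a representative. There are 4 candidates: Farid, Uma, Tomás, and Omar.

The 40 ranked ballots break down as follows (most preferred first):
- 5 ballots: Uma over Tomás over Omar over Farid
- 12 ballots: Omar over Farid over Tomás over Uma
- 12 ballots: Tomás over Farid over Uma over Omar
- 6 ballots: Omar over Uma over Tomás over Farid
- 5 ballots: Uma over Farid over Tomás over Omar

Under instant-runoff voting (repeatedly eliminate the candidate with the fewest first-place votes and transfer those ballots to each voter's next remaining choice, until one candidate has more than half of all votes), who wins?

Tomás

Round 1: Farid 0, Uma 10, Tomás 12, Omar 18. Farid eliminated.
Round 2: Uma 10, Tomás 12, Omar 18. Uma eliminated.
Round 3: Tomás 22, Omar 18. Tomás has a majority (≥21).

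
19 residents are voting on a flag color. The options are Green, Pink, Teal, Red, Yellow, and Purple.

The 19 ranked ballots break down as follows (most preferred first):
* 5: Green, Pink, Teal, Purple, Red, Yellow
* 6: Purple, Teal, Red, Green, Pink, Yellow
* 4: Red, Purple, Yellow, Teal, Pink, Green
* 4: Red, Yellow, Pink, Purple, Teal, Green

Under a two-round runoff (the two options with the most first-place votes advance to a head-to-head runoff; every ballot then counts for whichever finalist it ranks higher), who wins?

Round 1 first-place votes: Green 5, Pink 0, Teal 0, Red 8, Yellow 0, Purple 6. Red and Purple advance.
Runoff: Red is ranked above Purple on 8 ballots, Purple above Red on 11.

Purple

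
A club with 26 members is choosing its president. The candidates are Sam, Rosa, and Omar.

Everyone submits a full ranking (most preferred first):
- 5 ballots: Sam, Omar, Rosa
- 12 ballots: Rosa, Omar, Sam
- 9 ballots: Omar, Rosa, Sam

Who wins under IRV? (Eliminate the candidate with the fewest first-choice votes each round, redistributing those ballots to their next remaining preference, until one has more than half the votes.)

Round 1: Sam 5, Rosa 12, Omar 9. Sam eliminated.
Round 2: Rosa 12, Omar 14. Omar has a majority (≥14).

Omar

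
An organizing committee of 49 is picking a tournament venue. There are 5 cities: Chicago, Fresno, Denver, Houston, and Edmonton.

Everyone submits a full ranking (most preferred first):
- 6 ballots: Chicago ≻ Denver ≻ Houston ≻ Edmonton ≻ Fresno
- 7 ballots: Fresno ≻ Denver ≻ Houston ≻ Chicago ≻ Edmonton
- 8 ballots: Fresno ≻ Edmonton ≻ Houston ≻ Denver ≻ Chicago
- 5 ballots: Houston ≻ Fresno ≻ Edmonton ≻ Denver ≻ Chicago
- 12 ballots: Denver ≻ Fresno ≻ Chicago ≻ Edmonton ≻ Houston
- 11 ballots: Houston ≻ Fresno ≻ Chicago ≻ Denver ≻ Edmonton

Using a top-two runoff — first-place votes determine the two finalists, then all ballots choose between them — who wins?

Round 1 first-place votes: Chicago 6, Fresno 15, Denver 12, Houston 16, Edmonton 0. Houston and Fresno advance.
Runoff: Houston is ranked above Fresno on 22 ballots, Fresno above Houston on 27.

Fresno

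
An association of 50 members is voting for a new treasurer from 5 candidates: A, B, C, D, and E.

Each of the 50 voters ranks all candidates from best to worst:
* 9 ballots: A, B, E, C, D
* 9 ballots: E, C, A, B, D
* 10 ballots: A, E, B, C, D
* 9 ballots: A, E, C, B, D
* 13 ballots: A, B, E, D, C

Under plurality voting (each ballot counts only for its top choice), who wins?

First-place votes: A 41, B 0, C 0, D 0, E 9.

A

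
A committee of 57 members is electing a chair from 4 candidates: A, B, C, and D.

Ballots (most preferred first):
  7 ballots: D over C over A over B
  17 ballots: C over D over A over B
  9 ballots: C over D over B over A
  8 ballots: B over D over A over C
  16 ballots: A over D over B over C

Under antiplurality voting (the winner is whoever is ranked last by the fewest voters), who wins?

Last-place votes: A 9, B 24, C 24, D 0.

D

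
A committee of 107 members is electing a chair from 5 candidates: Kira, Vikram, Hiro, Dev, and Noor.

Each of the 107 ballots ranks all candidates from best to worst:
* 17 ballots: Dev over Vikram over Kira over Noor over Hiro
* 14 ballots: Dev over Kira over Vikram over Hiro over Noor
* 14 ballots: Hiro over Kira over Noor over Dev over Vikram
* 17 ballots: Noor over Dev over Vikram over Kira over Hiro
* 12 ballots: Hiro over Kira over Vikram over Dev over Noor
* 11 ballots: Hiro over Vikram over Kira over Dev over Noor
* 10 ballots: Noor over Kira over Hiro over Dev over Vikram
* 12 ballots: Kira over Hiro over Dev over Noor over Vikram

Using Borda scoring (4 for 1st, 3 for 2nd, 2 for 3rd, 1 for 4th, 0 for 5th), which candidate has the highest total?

Kira

Kira: 17×2 + 14×3 + 14×3 + 17×1 + 12×3 + 11×2 + 10×3 + 12×4 = 271
Vikram: 17×3 + 14×2 + 14×0 + 17×2 + 12×2 + 11×3 + 10×0 + 12×0 = 170
Hiro: 17×0 + 14×1 + 14×4 + 17×0 + 12×4 + 11×4 + 10×2 + 12×3 = 218
Dev: 17×4 + 14×4 + 14×1 + 17×3 + 12×1 + 11×1 + 10×1 + 12×2 = 246
Noor: 17×1 + 14×0 + 14×2 + 17×4 + 12×0 + 11×0 + 10×4 + 12×1 = 165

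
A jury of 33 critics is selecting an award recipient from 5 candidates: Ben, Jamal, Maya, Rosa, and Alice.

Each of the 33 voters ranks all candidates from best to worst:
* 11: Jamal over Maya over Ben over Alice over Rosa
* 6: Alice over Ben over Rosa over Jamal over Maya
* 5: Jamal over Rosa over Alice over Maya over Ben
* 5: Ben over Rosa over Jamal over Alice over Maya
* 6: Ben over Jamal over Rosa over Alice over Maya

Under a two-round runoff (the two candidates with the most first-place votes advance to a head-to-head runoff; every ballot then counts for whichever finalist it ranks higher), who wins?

Ben

Round 1 first-place votes: Ben 11, Jamal 16, Maya 0, Rosa 0, Alice 6. Jamal and Ben advance.
Runoff: Jamal is ranked above Ben on 16 ballots, Ben above Jamal on 17.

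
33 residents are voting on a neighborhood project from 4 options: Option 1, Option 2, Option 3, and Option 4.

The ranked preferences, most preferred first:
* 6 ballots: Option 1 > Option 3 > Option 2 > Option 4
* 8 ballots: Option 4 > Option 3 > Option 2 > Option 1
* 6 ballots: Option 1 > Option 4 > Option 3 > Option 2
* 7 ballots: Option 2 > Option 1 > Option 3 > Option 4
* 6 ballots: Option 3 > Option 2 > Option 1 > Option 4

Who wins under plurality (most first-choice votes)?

First-place votes: Option 1 12, Option 2 7, Option 3 6, Option 4 8.

Option 1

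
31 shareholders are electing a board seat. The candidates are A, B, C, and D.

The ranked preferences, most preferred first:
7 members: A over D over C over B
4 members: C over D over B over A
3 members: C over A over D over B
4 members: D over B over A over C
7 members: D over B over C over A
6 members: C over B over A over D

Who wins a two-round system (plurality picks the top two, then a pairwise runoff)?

D

Round 1 first-place votes: A 7, B 0, C 13, D 11. C and D advance.
Runoff: C is ranked above D on 13 ballots, D above C on 18.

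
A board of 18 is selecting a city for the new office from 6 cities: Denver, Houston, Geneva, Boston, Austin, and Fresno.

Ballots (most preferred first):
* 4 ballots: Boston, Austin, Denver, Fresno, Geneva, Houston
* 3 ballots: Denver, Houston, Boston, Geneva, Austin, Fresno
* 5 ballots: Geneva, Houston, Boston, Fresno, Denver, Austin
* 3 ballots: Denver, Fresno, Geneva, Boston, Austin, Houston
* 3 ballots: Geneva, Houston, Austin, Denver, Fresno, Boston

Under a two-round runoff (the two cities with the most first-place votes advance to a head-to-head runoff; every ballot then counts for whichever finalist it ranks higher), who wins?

Round 1 first-place votes: Denver 6, Houston 0, Geneva 8, Boston 4, Austin 0, Fresno 0. Geneva and Denver advance.
Runoff: Geneva is ranked above Denver on 8 ballots, Denver above Geneva on 10.

Denver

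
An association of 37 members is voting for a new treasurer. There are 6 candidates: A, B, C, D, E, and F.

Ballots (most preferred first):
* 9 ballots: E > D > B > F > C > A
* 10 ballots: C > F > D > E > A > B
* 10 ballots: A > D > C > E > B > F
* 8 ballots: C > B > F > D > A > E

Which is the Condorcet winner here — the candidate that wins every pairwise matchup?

D

D vs A: 27–10
D vs B: 29–8
D vs C: 19–18
D vs E: 28–9
D vs F: 19–18
D beats every other candidate.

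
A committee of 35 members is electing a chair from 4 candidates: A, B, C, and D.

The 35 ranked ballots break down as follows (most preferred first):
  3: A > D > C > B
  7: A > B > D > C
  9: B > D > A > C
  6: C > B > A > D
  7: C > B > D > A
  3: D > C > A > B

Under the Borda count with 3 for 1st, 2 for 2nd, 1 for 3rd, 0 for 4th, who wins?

A: 3×3 + 7×3 + 9×1 + 6×1 + 7×0 + 3×1 = 48
B: 3×0 + 7×2 + 9×3 + 6×2 + 7×2 + 3×0 = 67
C: 3×1 + 7×0 + 9×0 + 6×3 + 7×3 + 3×2 = 48
D: 3×2 + 7×1 + 9×2 + 6×0 + 7×1 + 3×3 = 47

B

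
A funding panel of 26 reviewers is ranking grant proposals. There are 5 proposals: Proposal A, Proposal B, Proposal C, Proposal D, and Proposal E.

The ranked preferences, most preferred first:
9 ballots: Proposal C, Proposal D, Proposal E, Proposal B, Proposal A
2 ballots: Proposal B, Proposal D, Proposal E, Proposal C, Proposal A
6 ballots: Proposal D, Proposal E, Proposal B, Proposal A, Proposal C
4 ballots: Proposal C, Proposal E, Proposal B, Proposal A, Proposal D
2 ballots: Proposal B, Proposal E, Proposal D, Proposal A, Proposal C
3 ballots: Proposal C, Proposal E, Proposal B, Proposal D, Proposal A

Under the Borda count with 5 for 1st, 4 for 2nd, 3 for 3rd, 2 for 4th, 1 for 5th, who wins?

Proposal A: 9×1 + 2×1 + 6×2 + 4×2 + 2×2 + 3×1 = 38
Proposal B: 9×2 + 2×5 + 6×3 + 4×3 + 2×5 + 3×3 = 77
Proposal C: 9×5 + 2×2 + 6×1 + 4×5 + 2×1 + 3×5 = 92
Proposal D: 9×4 + 2×4 + 6×5 + 4×1 + 2×3 + 3×2 = 90
Proposal E: 9×3 + 2×3 + 6×4 + 4×4 + 2×4 + 3×4 = 93

Proposal E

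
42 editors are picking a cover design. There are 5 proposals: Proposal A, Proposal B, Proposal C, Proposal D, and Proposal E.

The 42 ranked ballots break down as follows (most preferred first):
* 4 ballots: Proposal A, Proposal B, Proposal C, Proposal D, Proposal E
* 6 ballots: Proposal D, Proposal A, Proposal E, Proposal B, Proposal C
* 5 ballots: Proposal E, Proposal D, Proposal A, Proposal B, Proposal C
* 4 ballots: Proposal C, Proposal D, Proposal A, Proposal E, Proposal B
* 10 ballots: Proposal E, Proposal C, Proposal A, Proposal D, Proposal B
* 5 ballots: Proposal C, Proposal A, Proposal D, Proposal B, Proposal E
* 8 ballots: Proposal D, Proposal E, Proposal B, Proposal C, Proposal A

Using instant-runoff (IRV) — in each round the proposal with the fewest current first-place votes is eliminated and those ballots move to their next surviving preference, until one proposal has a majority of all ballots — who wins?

Proposal D

Round 1: Proposal A 4, Proposal B 0, Proposal C 9, Proposal D 14, Proposal E 15. Proposal B eliminated.
Round 2: Proposal A 4, Proposal C 9, Proposal D 14, Proposal E 15. Proposal A eliminated.
Round 3: Proposal C 13, Proposal D 14, Proposal E 15. Proposal C eliminated.
Round 4: Proposal D 27, Proposal E 15. Proposal D has a majority (≥22).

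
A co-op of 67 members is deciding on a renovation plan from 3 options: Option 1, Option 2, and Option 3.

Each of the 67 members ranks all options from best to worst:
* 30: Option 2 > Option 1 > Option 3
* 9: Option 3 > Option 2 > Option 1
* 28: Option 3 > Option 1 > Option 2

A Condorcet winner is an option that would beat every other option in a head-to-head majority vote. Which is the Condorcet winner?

Option 3

Option 3 vs Option 1: 37–30
Option 3 vs Option 2: 37–30
Option 3 beats every other option.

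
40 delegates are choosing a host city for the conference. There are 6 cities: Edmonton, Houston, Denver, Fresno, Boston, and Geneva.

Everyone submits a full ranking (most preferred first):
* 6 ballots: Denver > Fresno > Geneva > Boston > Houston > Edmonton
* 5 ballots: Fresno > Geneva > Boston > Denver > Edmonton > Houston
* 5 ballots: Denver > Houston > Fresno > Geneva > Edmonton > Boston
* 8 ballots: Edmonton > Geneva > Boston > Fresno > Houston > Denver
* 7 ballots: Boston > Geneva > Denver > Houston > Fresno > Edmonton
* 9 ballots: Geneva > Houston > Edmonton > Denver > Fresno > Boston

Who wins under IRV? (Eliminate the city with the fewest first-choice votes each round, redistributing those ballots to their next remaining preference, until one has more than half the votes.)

Round 1: Edmonton 8, Houston 0, Denver 11, Fresno 5, Boston 7, Geneva 9. Houston eliminated.
Round 2: Edmonton 8, Denver 11, Fresno 5, Boston 7, Geneva 9. Fresno eliminated.
Round 3: Edmonton 8, Denver 11, Boston 7, Geneva 14. Boston eliminated.
Round 4: Edmonton 8, Denver 11, Geneva 21. Geneva has a majority (≥21).

Geneva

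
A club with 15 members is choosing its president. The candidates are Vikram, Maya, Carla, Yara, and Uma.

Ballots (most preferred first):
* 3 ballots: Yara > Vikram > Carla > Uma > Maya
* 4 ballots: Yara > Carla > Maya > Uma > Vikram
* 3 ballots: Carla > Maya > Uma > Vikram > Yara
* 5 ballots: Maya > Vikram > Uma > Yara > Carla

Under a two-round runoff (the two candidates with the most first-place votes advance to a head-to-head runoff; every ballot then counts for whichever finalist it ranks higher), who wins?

Round 1 first-place votes: Vikram 0, Maya 5, Carla 3, Yara 7, Uma 0. Yara and Maya advance.
Runoff: Yara is ranked above Maya on 7 ballots, Maya above Yara on 8.

Maya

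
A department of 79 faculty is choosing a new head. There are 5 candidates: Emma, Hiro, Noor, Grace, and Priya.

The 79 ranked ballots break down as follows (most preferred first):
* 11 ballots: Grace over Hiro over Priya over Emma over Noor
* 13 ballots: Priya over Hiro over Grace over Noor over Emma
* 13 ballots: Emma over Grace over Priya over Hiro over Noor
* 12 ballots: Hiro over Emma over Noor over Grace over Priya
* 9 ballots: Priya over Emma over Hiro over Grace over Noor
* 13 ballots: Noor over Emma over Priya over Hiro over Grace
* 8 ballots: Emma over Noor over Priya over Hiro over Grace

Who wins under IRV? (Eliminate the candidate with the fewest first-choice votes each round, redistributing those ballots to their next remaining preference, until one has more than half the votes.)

Round 1: Emma 21, Hiro 12, Noor 13, Grace 11, Priya 22. Grace eliminated.
Round 2: Emma 21, Hiro 23, Noor 13, Priya 22. Noor eliminated.
Round 3: Emma 34, Hiro 23, Priya 22. Priya eliminated.
Round 4: Emma 43, Hiro 36. Emma has a majority (≥40).

Emma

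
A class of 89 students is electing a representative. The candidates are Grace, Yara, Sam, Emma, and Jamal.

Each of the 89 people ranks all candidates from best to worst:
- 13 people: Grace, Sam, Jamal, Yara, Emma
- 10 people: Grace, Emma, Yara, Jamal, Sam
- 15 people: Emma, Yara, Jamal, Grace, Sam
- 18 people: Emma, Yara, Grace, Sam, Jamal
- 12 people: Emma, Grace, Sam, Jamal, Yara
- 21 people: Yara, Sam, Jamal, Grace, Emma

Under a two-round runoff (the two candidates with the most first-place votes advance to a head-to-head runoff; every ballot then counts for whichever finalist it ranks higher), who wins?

Round 1 first-place votes: Grace 23, Yara 21, Sam 0, Emma 45, Jamal 0. Emma and Grace advance.
Runoff: Emma is ranked above Grace on 45 ballots, Grace above Emma on 44.

Emma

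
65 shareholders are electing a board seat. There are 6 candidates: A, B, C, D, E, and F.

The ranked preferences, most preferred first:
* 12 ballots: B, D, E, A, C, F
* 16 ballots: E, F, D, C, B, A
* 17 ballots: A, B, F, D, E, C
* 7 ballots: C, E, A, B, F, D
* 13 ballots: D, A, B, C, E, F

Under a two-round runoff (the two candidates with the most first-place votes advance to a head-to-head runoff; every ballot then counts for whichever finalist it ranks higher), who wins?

Round 1 first-place votes: A 17, B 12, C 7, D 13, E 16, F 0. A and E advance.
Runoff: A is ranked above E on 30 ballots, E above A on 35.

E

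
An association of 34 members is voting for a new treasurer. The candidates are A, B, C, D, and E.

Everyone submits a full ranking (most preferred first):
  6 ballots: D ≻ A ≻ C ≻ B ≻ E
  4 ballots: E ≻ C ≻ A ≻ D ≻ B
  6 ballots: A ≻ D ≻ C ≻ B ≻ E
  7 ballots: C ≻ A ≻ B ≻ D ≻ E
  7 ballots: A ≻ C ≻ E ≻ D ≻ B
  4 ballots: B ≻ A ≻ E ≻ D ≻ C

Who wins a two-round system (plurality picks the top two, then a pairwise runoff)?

Round 1 first-place votes: A 13, B 4, C 7, D 6, E 4. A and C advance.
Runoff: A is ranked above C on 23 ballots, C above A on 11.

A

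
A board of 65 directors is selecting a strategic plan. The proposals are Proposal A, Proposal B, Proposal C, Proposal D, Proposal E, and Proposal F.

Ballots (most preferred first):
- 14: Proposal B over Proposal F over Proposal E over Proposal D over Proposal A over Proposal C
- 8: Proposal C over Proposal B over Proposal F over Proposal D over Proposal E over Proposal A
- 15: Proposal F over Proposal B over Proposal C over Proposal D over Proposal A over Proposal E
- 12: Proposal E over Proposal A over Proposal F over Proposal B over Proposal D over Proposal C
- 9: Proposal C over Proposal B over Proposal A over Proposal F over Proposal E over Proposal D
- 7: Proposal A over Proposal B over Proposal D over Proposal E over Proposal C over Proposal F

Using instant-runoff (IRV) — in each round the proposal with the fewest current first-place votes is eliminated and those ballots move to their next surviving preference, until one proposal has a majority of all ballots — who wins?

Round 1: Proposal A 7, Proposal B 14, Proposal C 17, Proposal D 0, Proposal E 12, Proposal F 15. Proposal D eliminated.
Round 2: Proposal A 7, Proposal B 14, Proposal C 17, Proposal E 12, Proposal F 15. Proposal A eliminated.
Round 3: Proposal B 21, Proposal C 17, Proposal E 12, Proposal F 15. Proposal E eliminated.
Round 4: Proposal B 21, Proposal C 17, Proposal F 27. Proposal C eliminated.
Round 5: Proposal B 38, Proposal F 27. Proposal B has a majority (≥33).

Proposal B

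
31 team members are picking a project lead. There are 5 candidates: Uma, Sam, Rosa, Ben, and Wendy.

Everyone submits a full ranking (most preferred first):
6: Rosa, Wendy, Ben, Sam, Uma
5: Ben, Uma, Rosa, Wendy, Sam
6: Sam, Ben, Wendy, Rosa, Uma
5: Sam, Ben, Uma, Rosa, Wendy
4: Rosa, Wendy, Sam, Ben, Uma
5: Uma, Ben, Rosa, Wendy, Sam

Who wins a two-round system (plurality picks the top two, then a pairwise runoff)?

Round 1 first-place votes: Uma 5, Sam 11, Rosa 10, Ben 5, Wendy 0. Sam and Rosa advance.
Runoff: Sam is ranked above Rosa on 11 ballots, Rosa above Sam on 20.

Rosa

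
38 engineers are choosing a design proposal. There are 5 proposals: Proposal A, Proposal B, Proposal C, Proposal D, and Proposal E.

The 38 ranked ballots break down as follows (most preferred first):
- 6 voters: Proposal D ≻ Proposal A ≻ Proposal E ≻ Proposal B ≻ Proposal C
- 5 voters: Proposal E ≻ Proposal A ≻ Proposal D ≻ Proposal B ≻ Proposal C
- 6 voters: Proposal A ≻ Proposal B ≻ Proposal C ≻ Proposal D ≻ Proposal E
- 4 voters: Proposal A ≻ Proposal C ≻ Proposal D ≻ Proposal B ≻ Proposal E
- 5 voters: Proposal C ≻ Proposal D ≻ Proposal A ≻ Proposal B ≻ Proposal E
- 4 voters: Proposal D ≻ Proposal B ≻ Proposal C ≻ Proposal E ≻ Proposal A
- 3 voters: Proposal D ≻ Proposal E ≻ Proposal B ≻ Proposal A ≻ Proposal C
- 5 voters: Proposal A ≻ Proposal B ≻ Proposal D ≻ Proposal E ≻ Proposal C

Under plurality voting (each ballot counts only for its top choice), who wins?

First-place votes: Proposal A 15, Proposal B 0, Proposal C 5, Proposal D 13, Proposal E 5.

Proposal A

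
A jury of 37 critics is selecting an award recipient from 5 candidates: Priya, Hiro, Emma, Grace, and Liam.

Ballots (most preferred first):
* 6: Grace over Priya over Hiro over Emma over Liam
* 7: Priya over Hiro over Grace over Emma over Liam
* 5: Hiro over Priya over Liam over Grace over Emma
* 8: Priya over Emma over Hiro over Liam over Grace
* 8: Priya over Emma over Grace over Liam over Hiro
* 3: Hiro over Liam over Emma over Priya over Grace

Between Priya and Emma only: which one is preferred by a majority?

Priya

Priya is ranked above Emma on 34 ballots; Emma above Priya on 3.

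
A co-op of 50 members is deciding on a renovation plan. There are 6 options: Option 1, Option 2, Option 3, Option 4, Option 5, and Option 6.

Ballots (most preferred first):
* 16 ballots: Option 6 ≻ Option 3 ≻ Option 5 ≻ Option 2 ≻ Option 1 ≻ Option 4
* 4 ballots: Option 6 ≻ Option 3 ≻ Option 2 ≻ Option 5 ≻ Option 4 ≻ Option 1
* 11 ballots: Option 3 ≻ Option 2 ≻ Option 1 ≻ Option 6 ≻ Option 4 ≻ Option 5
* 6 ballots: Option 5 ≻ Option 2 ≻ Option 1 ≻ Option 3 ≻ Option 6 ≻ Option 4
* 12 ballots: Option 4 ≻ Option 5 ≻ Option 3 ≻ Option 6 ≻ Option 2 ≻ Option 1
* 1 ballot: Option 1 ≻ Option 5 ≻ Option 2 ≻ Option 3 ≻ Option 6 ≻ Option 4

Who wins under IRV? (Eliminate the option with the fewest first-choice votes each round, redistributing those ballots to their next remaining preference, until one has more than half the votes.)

Round 1: Option 1 1, Option 2 0, Option 3 11, Option 4 12, Option 5 6, Option 6 20. Option 2 eliminated.
Round 2: Option 1 1, Option 3 11, Option 4 12, Option 5 6, Option 6 20. Option 1 eliminated.
Round 3: Option 3 11, Option 4 12, Option 5 7, Option 6 20. Option 5 eliminated.
Round 4: Option 3 18, Option 4 12, Option 6 20. Option 4 eliminated.
Round 5: Option 3 30, Option 6 20. Option 3 has a majority (≥26).

Option 3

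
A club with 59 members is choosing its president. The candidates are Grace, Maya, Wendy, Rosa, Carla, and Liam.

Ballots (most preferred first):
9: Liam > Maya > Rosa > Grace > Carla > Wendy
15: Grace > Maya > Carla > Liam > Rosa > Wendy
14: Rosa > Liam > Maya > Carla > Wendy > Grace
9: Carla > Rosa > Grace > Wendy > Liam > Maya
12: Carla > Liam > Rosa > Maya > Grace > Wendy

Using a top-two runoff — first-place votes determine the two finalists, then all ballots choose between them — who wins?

Round 1 first-place votes: Grace 15, Maya 0, Wendy 0, Rosa 14, Carla 21, Liam 9. Carla and Grace advance.
Runoff: Carla is ranked above Grace on 35 ballots, Grace above Carla on 24.

Carla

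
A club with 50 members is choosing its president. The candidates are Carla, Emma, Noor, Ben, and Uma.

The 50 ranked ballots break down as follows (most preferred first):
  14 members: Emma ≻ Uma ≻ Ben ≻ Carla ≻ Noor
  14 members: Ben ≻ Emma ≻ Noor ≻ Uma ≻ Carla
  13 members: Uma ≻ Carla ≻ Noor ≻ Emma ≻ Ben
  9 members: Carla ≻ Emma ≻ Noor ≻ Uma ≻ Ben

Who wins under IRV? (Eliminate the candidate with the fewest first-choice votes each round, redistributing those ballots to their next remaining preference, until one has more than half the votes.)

Emma

Round 1: Carla 9, Emma 14, Noor 0, Ben 14, Uma 13. Noor eliminated.
Round 2: Carla 9, Emma 14, Ben 14, Uma 13. Carla eliminated.
Round 3: Emma 23, Ben 14, Uma 13. Uma eliminated.
Round 4: Emma 36, Ben 14. Emma has a majority (≥26).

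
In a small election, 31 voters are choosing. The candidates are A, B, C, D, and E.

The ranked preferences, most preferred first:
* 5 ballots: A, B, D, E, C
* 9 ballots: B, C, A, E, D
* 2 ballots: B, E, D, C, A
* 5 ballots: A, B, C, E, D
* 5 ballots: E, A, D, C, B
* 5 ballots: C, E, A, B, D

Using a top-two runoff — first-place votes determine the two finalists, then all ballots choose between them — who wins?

Round 1 first-place votes: A 10, B 11, C 5, D 0, E 5. B and A advance.
Runoff: B is ranked above A on 11 ballots, A above B on 20.

A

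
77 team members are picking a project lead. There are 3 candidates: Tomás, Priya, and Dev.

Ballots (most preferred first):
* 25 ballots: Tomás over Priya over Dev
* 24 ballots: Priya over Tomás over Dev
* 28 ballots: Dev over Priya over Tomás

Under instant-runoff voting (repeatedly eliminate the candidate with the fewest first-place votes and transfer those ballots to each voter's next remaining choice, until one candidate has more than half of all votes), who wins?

Tomás

Round 1: Tomás 25, Priya 24, Dev 28. Priya eliminated.
Round 2: Tomás 49, Dev 28. Tomás has a majority (≥39).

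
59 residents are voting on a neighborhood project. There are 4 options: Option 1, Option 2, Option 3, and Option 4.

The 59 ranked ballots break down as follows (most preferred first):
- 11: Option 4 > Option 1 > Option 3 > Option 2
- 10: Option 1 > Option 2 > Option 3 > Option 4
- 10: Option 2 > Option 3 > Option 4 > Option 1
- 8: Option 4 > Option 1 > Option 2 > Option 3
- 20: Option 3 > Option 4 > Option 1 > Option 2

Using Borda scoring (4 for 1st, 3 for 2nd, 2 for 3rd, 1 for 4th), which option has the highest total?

Option 4

Option 1: 11×3 + 10×4 + 10×1 + 8×3 + 20×2 = 147
Option 2: 11×1 + 10×3 + 10×4 + 8×2 + 20×1 = 117
Option 3: 11×2 + 10×2 + 10×3 + 8×1 + 20×4 = 160
Option 4: 11×4 + 10×1 + 10×2 + 8×4 + 20×3 = 166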